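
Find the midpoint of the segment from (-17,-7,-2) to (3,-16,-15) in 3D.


Mx = (-17+3)/2 = -7.0000
My = (-7- 16)/2 = -11.5000
Mz = (-2- 15)/2 = -8.5000

M = (-7.0000, -11.5000, -8.5000)


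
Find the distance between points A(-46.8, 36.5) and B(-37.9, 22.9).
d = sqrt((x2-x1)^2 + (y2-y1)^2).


dx = -37.9 + 46.8 = 8.9
dy = 22.9 - 36.5 = -13.6
d = sqrt(79.21 + 184.96) = sqrt(264.17) = 16.2533

16.2533


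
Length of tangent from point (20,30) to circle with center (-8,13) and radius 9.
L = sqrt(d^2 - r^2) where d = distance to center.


d = sqrt((20+ 8)^2 + (30-13)^2) = sqrt(784+289) = 32.7567
L = sqrt(1073.0000 - 81) = sqrt(992.0000) = 31.4960

31.4960


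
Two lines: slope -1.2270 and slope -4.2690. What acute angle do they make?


m1-m2 = 3.042
1+m1*m2 = 6.238063
tan(theta) = |3.042/6.238063| = 0.487651
theta = arctan(|3.042/6.238063|) = 25.9962 degrees (acute angle)

25.9962 degrees


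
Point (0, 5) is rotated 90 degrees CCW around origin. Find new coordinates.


cos(90) = 0, sin(90) = 1
x' = 0*0 - 5*1 = -5
y' = 0*1 + 5*0 = 0

(-5, 0)


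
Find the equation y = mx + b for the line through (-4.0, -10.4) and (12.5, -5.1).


m = (5.3)/(16.5) = 0.3212
b = y1 - m*x1 = -10.4 - (5.3*(-4.0))/(16.5) = -10.4 + 1.2848 = -9.1152

y = 0.3212x - 9.1152


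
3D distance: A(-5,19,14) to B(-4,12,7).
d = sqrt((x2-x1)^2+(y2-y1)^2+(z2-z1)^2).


dx=1, dy=-7, dz=-7
d = sqrt(1+49+49) = sqrt(99) = 9.9499

9.9499


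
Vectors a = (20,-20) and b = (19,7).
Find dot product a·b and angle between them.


a·b = 20*19 - 20*7 = 380 - 140 = 240
|a| = sqrt(400+400) = 28.2843
|b| = sqrt(361+49) = 20.2485
cos(theta) = 240/(sqrt(800)*sqrt(410)) = 240/sqrt(328000) = 0.419058
theta = arccos(240/sqrt(328000)) = 65.2249 degrees

a·b = 240, theta = 65.2249 deg


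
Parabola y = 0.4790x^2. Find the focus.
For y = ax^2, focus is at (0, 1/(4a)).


a = 0.4790
4a = 1.9160
focus = (0, 1/1.9160) = (0, 0.5219)

Focus = (0, 0.5219)


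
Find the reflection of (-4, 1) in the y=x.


Reflection rule for y=x: (y, x)
(-4, 1) -> (1, -4)

(1, -4)


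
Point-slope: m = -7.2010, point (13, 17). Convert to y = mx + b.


y - 17 = -7.2010(x - 13)
y = -7.2010x + 17 + 7.2010*13
y = -7.2010x + 110.6130

y = -7.2010x + 110.6130


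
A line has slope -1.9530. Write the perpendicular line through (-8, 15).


Perpendicular slope = -1/m1 = -1/(-1.9530) = 0.5120
b2 = y0 - m2*x0 = 15 - 8/(-1.9530) = 15 + 4.0963 = 19.0963

y = 0.5120x + 19.0963


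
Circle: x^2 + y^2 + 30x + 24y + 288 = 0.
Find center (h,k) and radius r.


h = -D/2 = -30/2 = -15
k = -E/2 = -24/2 = -12
r^2 = h^2 + k^2 - F = 225 + 144 - 288 = 81
r = 9

Center (-15, -12), radius = 9


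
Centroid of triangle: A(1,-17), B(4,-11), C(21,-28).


Gx = (1+4+21)/3 = 26/3 = 8.6667
Gy = (-17- 11- 28)/3 = -56/3 = -18.6667

G = (8.6667, -18.6667)


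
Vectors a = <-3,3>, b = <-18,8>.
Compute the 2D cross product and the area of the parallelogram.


cross = -3*8 - 3*(-18) = -24 + 54 = 30
Parallelogram area = |30| = 30

cross = 30, parallelogram area = 30


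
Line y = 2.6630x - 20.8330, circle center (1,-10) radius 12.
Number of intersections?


Substitute y = 2.6630x - 20.8330: (x-1)^2 + (2.6630x- 20.8330+ 10)^2 = 144
Expand to Ax^2 + Bx + C = 0, where b-k = -10.833
A = 1+m^2 = 8.091569
B = 2(m(b-k) - h) = 2(2.6630*(-10.833) - 1) = -59.696558
C = h^2 + (b-k)^2 - r^2 = 1 + 117.353889 - 144 = -25.646111
disc = B^2-4AC = 3563.6790 + 830.0691 = 4393.7481
disc > 0

2 intersection points


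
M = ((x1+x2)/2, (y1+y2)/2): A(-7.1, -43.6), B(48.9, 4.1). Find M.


Mx = (-7.1 + 48.9)/2 = 41.8/2 = 20.9000
My = (-43.6 + 4.1)/2 = -39.5/2 = -19.7500

(20.9000, -19.7500)


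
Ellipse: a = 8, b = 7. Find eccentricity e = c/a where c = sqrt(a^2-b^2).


c = sqrt(64-49) = sqrt(15) = 3.8730
e = c/a = sqrt(15)/8 = 0.4841

e = 0.4841


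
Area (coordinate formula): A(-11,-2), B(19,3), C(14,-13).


-11*(3+ 13) = -176
19*(-13+ 2) = -209
14*(-2-3) = -70
sum = -455
Area = |-455|/2 = 227.5000

227.5000 sq units


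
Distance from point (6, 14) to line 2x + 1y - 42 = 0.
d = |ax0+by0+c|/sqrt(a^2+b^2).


|2*6 + 1*14 - 42| = |-16| = 16
sqrt(4 + 1) = sqrt(5) = 2.2361
d = 16/sqrt(5) = 7.1554

7.1554


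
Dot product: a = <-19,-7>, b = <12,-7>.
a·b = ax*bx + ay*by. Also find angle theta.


a·b = -19*12 - 7*(-7) = -228 + 49 = -179
|a| = sqrt(361+49) = 20.2485
|b| = sqrt(144+49) = 13.8924
cos(theta) = -179/(sqrt(410)*sqrt(193)) = -179/sqrt(79130) = -0.636330
theta = arccos(-179/sqrt(79130)) = 129.5187 degrees

a·b = -179, theta = 129.5187 deg


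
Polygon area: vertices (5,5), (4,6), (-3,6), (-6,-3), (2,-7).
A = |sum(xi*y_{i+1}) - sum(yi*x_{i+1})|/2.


sum(xi*y_{i+1}) = 5*6 + 4*6 - 3*(-3) - 6*(-7) + 2*5 = 115
sum(yi*x_{i+1}) = 5*4 + 6*(-3) + 6*(-6) - 3*2 - 7*5 = -75
Area = |115 + 75|/2 = 190/2 = 95.0000

95.0000 sq units


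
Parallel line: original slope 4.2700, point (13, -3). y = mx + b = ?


Parallel lines have equal slopes.
m2 = 4.2700
b2 = -3 - 4.2700*13 = -58.5100

y = 4.2700x - 58.5100


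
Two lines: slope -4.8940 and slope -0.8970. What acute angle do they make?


m1-m2 = -3.997
1+m1*m2 = 5.389918
tan(theta) = |-3.997/5.389918| = 0.741570
theta = arctan(|-3.997/5.389918|) = 36.5595 degrees (acute angle)

36.5595 degrees


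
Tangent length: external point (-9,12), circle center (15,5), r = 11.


d = sqrt((-9-15)^2 + (12-5)^2) = sqrt(576+49) = 25.0000
L = sqrt(625.0000 - 121) = sqrt(504.0000) = 22.4499

22.4499


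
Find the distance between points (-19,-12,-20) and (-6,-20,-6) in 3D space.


dx=13, dy=-8, dz=14
d = sqrt(169+64+196) = sqrt(429) = 20.7123

20.7123


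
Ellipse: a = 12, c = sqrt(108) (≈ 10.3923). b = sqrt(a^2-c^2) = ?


b^2 = 12^2 - (sqrt(108))^2 = 144 - 108 = 36
b = sqrt(36) = 6

b = 6


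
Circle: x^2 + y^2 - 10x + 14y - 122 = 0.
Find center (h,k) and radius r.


h = -D/2 = 10/2 = 5
k = -E/2 = -14/2 = -7
r^2 = h^2 + k^2 - F = 25 + 49 + 122 = 196
r = 14

Center (5, -7), radius = 14


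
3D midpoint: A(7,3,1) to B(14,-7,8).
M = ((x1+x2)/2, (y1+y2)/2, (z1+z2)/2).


Mx = (7+14)/2 = 10.5000
My = (3- 7)/2 = -2.0000
Mz = (1+8)/2 = 4.5000

M = (10.5000, -2.0000, 4.5000)


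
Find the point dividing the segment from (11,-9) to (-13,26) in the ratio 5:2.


Px = (5*(-13) + 2*11)/7 = -43/7 = -6.1429
Py = (5*26 + 2*(-9))/7 = 112/7 = 16.0000

P = (-6.1429, 16.0000)


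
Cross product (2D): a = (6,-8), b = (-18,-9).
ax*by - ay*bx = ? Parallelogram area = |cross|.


cross = 6*(-9) + 8*(-18) = -54 - 144 = -198
Parallelogram area = |-198| = 198

cross = -198, parallelogram area = 198


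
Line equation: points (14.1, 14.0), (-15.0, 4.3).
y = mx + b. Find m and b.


m = (-9.7)/(-29.1) = 0.3333
b = y1 - m*x1 = 14.0 - (-9.7*14.1)/(-29.1) = 14.0 - 4.7000 = 9.3000

y = 0.3333x + 9.3000


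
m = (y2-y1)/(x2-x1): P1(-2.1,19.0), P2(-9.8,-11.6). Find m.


dy = -11.6 - 19.0 = -30.6
dx = -9.8 + 2.1 = -7.7
m = -30.6/(-7.7) = 3.9740

m = 3.9740


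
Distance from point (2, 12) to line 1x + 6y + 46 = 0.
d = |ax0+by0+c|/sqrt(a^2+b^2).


|1*2 + 6*12 + 46| = |120| = 120
sqrt(1 + 36) = sqrt(37) = 6.0828
d = 120/sqrt(37) = 19.7279

19.7279


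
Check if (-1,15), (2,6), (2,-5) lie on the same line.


-1*(6+ 5) + 2*(-5-15) + 2*(15-6)
= -11 - 40 + 18 = -33

No, not collinear (determinant = -33)


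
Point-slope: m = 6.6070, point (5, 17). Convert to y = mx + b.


y - 17 = 6.6070(x - 5)
y = 6.6070x + 17 - 6.6070*5
y = 6.6070x - 16.0350

y = 6.6070x - 16.0350


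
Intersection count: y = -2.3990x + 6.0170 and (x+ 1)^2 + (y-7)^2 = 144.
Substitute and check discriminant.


Substitute y = -2.3990x + 6.0170: (x+ 1)^2 + (-2.3990x+6.0170-7)^2 = 144
Expand to Ax^2 + Bx + C = 0, where b-k = -0.983
A = 1+m^2 = 6.755201
B = 2(m(b-k) - h) = 2(-2.3990*(-0.983) + 1) = 6.716434
C = h^2 + (b-k)^2 - r^2 = 1 + 0.966289 - 144 = -142.033711
disc = B^2-4AC = 45.1105 + 3837.8651 = 3882.9756
disc > 0

2 intersection points


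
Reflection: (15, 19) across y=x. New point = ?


Reflection rule for y=x: (y, x)
(15, 19) -> (19, 15)

(19, 15)


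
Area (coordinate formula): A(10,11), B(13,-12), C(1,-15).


10*(-12+ 15) = 30
13*(-15-11) = -338
1*(11+ 12) = 23
sum = -285
Area = |-285|/2 = 142.5000

142.5000 sq units


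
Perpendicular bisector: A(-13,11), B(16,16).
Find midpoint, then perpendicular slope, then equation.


Midpoint = (1.5, 13.5)
Slope of AB = dy/dx = 5/29 = 0.1724
Perp slope = -dx/dy = -29/5 = -5.8000
b = My - (perp slope)*Mx = 13.5 + (29*1.5)/5 = 13.5 + 8.7000 = 22.2000

y = -5.8000x + 22.2000


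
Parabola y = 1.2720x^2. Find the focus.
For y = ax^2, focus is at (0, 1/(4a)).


a = 1.2720
4a = 5.0880
focus = (0, 1/5.0880) = (0, 0.1965)

Focus = (0, 0.1965)


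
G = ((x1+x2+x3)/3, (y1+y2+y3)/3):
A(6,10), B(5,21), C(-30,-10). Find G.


Gx = (6+5- 30)/3 = -19/3 = -6.3333
Gy = (10+21- 10)/3 = 21/3 = 7.0000

G = (-6.3333, 7.0000)


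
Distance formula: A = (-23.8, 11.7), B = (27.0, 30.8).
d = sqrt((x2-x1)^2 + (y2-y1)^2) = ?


dx = 27.0 + 23.8 = 50.8
dy = 30.8 - 11.7 = 19.1
d = sqrt(2580.64 + 364.81) = sqrt(2945.45) = 54.2720

54.2720


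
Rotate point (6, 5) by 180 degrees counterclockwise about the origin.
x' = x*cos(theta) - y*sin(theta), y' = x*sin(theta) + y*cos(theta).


cos(180) = -1, sin(180) = 0
x' = 6*(-1) - 5*0 = -6
y' = 6*0 + 5*(-1) = -5

(-6, -5)


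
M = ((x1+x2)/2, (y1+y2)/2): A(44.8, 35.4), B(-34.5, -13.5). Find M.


Mx = (44.8 - 34.5)/2 = 10.3/2 = 5.1500
My = (35.4 - 13.5)/2 = 21.9/2 = 10.9500

(5.1500, 10.9500)


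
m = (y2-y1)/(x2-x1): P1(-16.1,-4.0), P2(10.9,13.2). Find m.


dy = 13.2 + 4.0 = 17.2
dx = 10.9 + 16.1 = 27.0
m = 17.2/27.0 = 0.6370

m = 0.6370


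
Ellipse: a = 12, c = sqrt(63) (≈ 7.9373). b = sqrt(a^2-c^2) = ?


b^2 = 12^2 - (sqrt(63))^2 = 144 - 63 = 81
b = sqrt(81) = 9

b = 9


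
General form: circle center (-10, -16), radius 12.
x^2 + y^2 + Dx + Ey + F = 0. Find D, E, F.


(x+ 10)^2 + (y+ 16)^2 = 12^2
D = -2h = 20, E = -2k = 32
F = h^2+k^2-r^2 = 100+256-144 = 212

D = 20, E = 32, F = 212


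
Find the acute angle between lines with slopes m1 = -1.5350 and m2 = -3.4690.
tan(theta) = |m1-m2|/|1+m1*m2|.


m1-m2 = 1.934
1+m1*m2 = 6.324915
tan(theta) = |1.934/6.324915| = 0.305775
theta = arctan(|1.934/6.324915|) = 17.0023 degrees (acute angle)

17.0023 degrees


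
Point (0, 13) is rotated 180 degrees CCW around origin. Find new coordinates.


cos(180) = -1, sin(180) = 0
x' = 0*(-1) - 13*0 = 0
y' = 0*0 + 13*(-1) = -13

(0, -13)


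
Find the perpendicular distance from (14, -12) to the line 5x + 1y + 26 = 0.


|5*14 + 1*(-12) + 26| = |84| = 84
sqrt(25 + 1) = sqrt(26) = 5.0990
d = 84/sqrt(26) = 16.4738

16.4738


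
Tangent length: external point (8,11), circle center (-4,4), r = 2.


d = sqrt((8+ 4)^2 + (11-4)^2) = sqrt(144+49) = 13.8924
L = sqrt(193.0000 - 4) = sqrt(189.0000) = 13.7477

13.7477


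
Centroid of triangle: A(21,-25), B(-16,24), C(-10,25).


Gx = (21- 16- 10)/3 = -5/3 = -1.6667
Gy = (-25+24+25)/3 = 24/3 = 8.0000

G = (-1.6667, 8.0000)


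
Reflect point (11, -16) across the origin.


Reflection rule for origin: (-x, -y)
(11, -16) -> (-11, 16)

(-11, 16)


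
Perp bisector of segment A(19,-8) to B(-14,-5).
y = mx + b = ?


Midpoint = (2.5, -6.5)
Slope of AB = dy/dx = 3/(-33) = -0.0909
Perp slope = -dx/dy = 33/3 = 11.0000
b = My - (perp slope)*Mx = -6.5 + (-33*2.5)/3 = -6.5 - 27.5000 = -34.0000

y = 11.0000x - 34.0000


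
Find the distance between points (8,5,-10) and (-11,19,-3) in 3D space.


dx=-19, dy=14, dz=7
d = sqrt(361+196+49) = sqrt(606) = 24.6171

24.6171


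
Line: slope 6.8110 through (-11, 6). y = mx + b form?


y - 6 = 6.8110(x + 11)
y = 6.8110x + 6 - 6.8110*(-11)
y = 6.8110x + 80.9210

y = 6.8110x + 80.9210


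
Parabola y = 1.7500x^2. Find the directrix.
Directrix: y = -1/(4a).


a = 1.7500
1/(4a) = 0.1429
directrix: y = -0.1429 = -0.1429

y = -0.1429


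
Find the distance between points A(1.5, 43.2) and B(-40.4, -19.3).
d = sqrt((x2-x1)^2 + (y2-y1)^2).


dx = -40.4 - 1.5 = -41.9
dy = -19.3 - 43.2 = -62.5
d = sqrt(1755.61 + 3906.25) = sqrt(5661.86) = 75.2453

75.2453


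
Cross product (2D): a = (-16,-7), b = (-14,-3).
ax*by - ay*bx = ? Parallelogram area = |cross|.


cross = -16*(-3) + 7*(-14) = 48 - 98 = -50
Parallelogram area = |-50| = 50

cross = -50, parallelogram area = 50


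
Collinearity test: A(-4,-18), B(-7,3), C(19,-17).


-4*(3+ 17) - 7*(-17+ 18) + 19*(-18-3)
= -80 - 7 - 399 = -486

No, not collinear (determinant = -486)


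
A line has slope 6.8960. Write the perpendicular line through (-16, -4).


Perpendicular slope = -1/m1 = -1/6.8960 = -0.1450
b2 = y0 - m2*x0 = -4 - 16/6.8960 = -4 - 2.3202 = -6.3202

y = -0.1450x - 6.3202


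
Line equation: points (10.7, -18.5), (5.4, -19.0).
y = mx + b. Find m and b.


m = (-0.5)/(-5.3) = 0.0943
b = y1 - m*x1 = -18.5 - (-0.5*10.7)/(-5.3) = -18.5 - 1.0094 = -19.5094

y = 0.0943x - 19.5094


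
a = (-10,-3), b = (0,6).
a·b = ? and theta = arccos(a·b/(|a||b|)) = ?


a·b = -10*0 - 3*6 = 0 - 18 = -18
|a| = sqrt(100+9) = 10.4403
|b| = sqrt(0+36) = 6.0000
cos(theta) = -18/(sqrt(109)*sqrt(36)) = -18/sqrt(3924) = -0.287348
theta = arccos(-18/sqrt(3924)) = 106.6992 degrees

a·b = -18, theta = 106.6992 deg


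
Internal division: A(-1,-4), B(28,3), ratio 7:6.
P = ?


Px = (7*28 + 6*(-1))/13 = 190/13 = 14.6154
Py = (7*3 + 6*(-4))/13 = -3/13 = -0.2308

P = (14.6154, -0.2308)


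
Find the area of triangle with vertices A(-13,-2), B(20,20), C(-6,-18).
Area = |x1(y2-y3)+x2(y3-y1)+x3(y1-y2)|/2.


-13*(20+ 18) = -494
20*(-18+ 2) = -320
-6*(-2-20) = 132
sum = -682
Area = |-682|/2 = 341.0000

341.0000 sq units


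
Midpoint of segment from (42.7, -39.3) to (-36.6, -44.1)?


Mx = (42.7 - 36.6)/2 = 6.1/2 = 3.0500
My = (-39.3 - 44.1)/2 = -83.4/2 = -41.7000

(3.0500, -41.7000)


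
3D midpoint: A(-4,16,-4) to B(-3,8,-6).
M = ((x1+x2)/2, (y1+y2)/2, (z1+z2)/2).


Mx = (-4- 3)/2 = -3.5000
My = (16+8)/2 = 12.0000
Mz = (-4- 6)/2 = -5.0000

M = (-3.5000, 12.0000, -5.0000)


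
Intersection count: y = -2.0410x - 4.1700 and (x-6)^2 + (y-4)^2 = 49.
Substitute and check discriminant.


Substitute y = -2.0410x - 4.1700: (x-6)^2 + (-2.0410x- 4.1700-4)^2 = 49
Expand to Ax^2 + Bx + C = 0, where b-k = -8.17
A = 1+m^2 = 5.165681
B = 2(m(b-k) - h) = 2(-2.0410*(-8.17) - 6) = 21.34994
C = h^2 + (b-k)^2 - r^2 = 36 + 66.7489 - 49 = 53.7489
disc = B^2-4AC = 455.8199 - 1110.5987 = -654.7788
disc < 0

0 intersection points


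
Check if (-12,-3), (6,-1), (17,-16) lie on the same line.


-12*(-1+ 16) + 6*(-16+ 3) + 17*(-3+ 1)
= -180 - 78 - 34 = -292

No, not collinear (determinant = -292)


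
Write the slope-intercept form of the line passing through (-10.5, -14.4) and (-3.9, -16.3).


m = (-1.9)/(6.6) = -0.2879
b = y1 - m*x1 = -14.4 - (-1.9*(-10.5))/(6.6) = -14.4 - 3.0227 = -17.4227

y = -0.2879x - 17.4227


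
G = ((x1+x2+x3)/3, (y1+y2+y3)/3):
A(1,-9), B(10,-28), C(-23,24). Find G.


Gx = (1+10- 23)/3 = -12/3 = -4.0000
Gy = (-9- 28+24)/3 = -13/3 = -4.3333

G = (-4.0000, -4.3333)


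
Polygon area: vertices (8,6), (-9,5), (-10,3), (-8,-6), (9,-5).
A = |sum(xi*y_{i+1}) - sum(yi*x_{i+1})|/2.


sum(xi*y_{i+1}) = 8*5 - 9*3 - 10*(-6) - 8*(-5) + 9*6 = 167
sum(yi*x_{i+1}) = 6*(-9) + 5*(-10) + 3*(-8) - 6*9 - 5*8 = -222
Area = |167 + 222|/2 = 389/2 = 194.5000

194.5000 sq units


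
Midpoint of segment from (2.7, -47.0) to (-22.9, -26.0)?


Mx = (2.7 - 22.9)/2 = -20.2/2 = -10.1000
My = (-47.0 - 26.0)/2 = -73.0/2 = -36.5000

(-10.1000, -36.5000)


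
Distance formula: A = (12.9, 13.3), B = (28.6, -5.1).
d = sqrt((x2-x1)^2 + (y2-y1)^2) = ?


dx = 28.6 - 12.9 = 15.7
dy = -5.1 - 13.3 = -18.4
d = sqrt(246.49 + 338.56) = sqrt(585.05) = 24.1878

24.1878


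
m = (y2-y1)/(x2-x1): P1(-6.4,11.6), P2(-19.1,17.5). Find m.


dy = 17.5 - 11.6 = 5.9
dx = -19.1 + 6.4 = -12.7
m = 5.9/(-12.7) = -0.4646

m = -0.4646


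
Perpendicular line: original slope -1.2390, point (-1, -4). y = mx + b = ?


Perpendicular slope = -1/m1 = -1/(-1.2390) = 0.8071
b2 = y0 - m2*x0 = -4 - 1/(-1.2390) = -4 + 0.8071 = -3.1929

y = 0.8071x - 3.1929


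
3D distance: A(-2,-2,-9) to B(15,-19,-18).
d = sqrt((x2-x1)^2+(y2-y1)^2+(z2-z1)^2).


dx=17, dy=-17, dz=-9
d = sqrt(289+289+81) = sqrt(659) = 25.6710

25.6710


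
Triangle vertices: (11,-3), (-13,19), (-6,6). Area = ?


11*(19-6) = 143
-13*(6+ 3) = -117
-6*(-3-19) = 132
sum = 158
Area = |158|/2 = 79.0000

79.0000 sq units


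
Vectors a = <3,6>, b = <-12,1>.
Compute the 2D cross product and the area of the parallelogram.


cross = 3*1 - 6*(-12) = 3 + 72 = 75
Parallelogram area = |75| = 75

cross = 75, parallelogram area = 75


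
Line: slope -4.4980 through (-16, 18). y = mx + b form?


y - 18 = -4.4980(x + 16)
y = -4.4980x + 18 + 4.4980*(-16)
y = -4.4980x - 53.9680

y = -4.4980x - 53.9680


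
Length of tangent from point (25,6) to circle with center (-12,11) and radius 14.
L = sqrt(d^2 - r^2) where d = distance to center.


d = sqrt((25+ 12)^2 + (6-11)^2) = sqrt(1369+25) = 37.3363
L = sqrt(1394.0000 - 196) = sqrt(1198.0000) = 34.6121

34.6121


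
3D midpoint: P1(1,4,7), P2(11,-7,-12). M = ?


Mx = (1+11)/2 = 6.0000
My = (4- 7)/2 = -1.5000
Mz = (7- 12)/2 = -2.5000

M = (6.0000, -1.5000, -2.5000)


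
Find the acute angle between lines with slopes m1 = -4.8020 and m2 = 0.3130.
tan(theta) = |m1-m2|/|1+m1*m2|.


m1-m2 = -5.115
1+m1*m2 = -0.503026
tan(theta) = |-5.115/(-0.503026)| = 10.168460
theta = arctan(|-5.115/(-0.503026)|) = 84.3834 degrees (acute angle)

84.3834 degrees


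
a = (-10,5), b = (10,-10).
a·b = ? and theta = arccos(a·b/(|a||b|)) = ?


a·b = -10*10 + 5*(-10) = -100 - 50 = -150
|a| = sqrt(100+25) = 11.1803
|b| = sqrt(100+100) = 14.1421
cos(theta) = -150/(sqrt(125)*sqrt(200)) = -150/sqrt(25000) = -0.948683
theta = arccos(-150/sqrt(25000)) = 161.5651 degrees

a·b = -150, theta = 161.5651 deg


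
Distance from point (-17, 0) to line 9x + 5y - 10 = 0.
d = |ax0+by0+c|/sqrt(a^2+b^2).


|9*(-17) + 5*0 - 10| = |-163| = 163
sqrt(81 + 25) = sqrt(106) = 10.2956
d = 163/sqrt(106) = 15.8320

15.8320


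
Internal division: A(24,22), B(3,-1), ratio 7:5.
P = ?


Px = (7*3 + 5*24)/12 = 141/12 = 11.7500
Py = (7*(-1) + 5*22)/12 = 103/12 = 8.5833

P = (11.7500, 8.5833)


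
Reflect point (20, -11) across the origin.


Reflection rule for origin: (-x, -y)
(20, -11) -> (-20, 11)

(-20, 11)


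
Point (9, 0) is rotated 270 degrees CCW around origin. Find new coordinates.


cos(270) = 0, sin(270) = -1
x' = 9*0 - 0*(-1) = 0
y' = 9*(-1) + 0*0 = -9

(0, -9)


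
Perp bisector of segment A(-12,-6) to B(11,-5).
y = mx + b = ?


Midpoint = (-0.5, -5.5)
Slope of AB = dy/dx = 1/23 = 0.0435
Perp slope = -dx/dy = -23/1 = -23.0000
b = My - (perp slope)*Mx = -5.5 + (23*(-0.5))/1 = -5.5 - 11.5000 = -17.0000

y = -23.0000x - 17.0000


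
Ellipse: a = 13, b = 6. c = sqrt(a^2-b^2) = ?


c^2 = 13^2 - 6^2 = 169 - 36 = 133
c = sqrt(133) = 11.5326

c = 11.5326


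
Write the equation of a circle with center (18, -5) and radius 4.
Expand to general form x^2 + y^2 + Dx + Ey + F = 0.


(x-18)^2 + (y+ 5)^2 = 4^2
D = -2h = -36, E = -2k = 10
F = h^2+k^2-r^2 = 324+25-16 = 333

x^2 + y^2 - 36x + 10y + 333 = 0


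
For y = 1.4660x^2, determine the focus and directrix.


a = 1.4660
1/(4a) = 0.1705
Focus = (0, 0.1705)
Directrix: y = -0.1705

Focus = (0, 0.1705), Directrix: y = -0.1705


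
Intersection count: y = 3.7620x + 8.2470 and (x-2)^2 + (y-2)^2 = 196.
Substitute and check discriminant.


Substitute y = 3.7620x + 8.2470: (x-2)^2 + (3.7620x+8.2470-2)^2 = 196
Expand to Ax^2 + Bx + C = 0, where b-k = 6.247
A = 1+m^2 = 15.152644
B = 2(m(b-k) - h) = 2(3.7620*6.247 - 2) = 43.002428
C = h^2 + (b-k)^2 - r^2 = 4 + 39.025009 - 196 = -152.974991
disc = B^2-4AC = 1849.2088 + 9271.9023 = 11121.1111
disc > 0

2 intersection points


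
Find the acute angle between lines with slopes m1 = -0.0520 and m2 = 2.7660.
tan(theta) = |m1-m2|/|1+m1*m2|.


m1-m2 = -2.818
1+m1*m2 = 0.856168
tan(theta) = |-2.818/0.856168| = 3.291410
theta = arctan(|-2.818/0.856168|) = 73.1001 degrees (acute angle)

73.1001 degrees


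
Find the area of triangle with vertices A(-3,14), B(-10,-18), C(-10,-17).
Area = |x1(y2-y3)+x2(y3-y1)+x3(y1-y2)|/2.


-3*(-18+ 17) = 3
-10*(-17-14) = 310
-10*(14+ 18) = -320
sum = -7
Area = |-7|/2 = 3.5000

3.5000 sq units


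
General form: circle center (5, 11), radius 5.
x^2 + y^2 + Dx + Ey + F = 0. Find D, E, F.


(x-5)^2 + (y-11)^2 = 5^2
D = -2h = -10, E = -2k = -22
F = h^2+k^2-r^2 = 25+121-25 = 121

D = -10, E = -22, F = 121


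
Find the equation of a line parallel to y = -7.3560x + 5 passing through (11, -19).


Parallel lines have equal slopes.
m2 = -7.3560
b2 = -19 + 7.3560*11 = 61.9160

y = -7.3560x + 61.9160


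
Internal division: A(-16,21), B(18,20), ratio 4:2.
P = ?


Px = (4*18 + 2*(-16))/6 = 40/6 = 6.6667
Py = (4*20 + 2*21)/6 = 122/6 = 20.3333

P = (6.6667, 20.3333)


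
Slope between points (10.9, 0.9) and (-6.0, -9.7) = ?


dy = -9.7 - 0.9 = -10.6
dx = -6.0 - 10.9 = -16.9
m = -10.6/(-16.9) = 0.6272

m = 0.6272


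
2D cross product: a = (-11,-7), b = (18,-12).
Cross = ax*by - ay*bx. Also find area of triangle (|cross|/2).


cross = -11*(-12) + 7*18 = 132 + 126 = 258
Triangle area = |258|/2 = 258/2 = 129.0000

cross = 258, triangle area = 129.0000


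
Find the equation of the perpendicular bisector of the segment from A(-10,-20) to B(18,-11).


Midpoint = (4, -15.5)
Slope of AB = dy/dx = 9/28 = 0.3214
Perp slope = -dx/dy = -28/9 = -3.1111
b = My - (perp slope)*Mx = -15.5 + (28*4)/9 = -15.5 + 12.4444 = -3.0556

y = -3.1111x - 3.0556


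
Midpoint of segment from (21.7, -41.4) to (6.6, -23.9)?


Mx = (21.7 + 6.6)/2 = 28.3/2 = 14.1500
My = (-41.4 - 23.9)/2 = -65.3/2 = -32.6500

(14.1500, -32.6500)


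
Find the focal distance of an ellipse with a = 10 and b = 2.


c^2 = 10^2 - 2^2 = 100 - 4 = 96
c = sqrt(96) = 9.7980

c = 9.7980


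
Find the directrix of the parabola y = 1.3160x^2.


a = 1.3160
1/(4a) = 0.1900
directrix: y = -0.1900 = -0.1900

y = -0.1900


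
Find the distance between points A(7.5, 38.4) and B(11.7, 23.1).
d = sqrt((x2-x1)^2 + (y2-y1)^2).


dx = 11.7 - 7.5 = 4.2
dy = 23.1 - 38.4 = -15.3
d = sqrt(17.64 + 234.09) = sqrt(251.73) = 15.8660

15.8660


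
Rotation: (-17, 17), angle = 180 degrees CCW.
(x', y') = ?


cos(180) = -1, sin(180) = 0
x' = -17*(-1) - 17*0 = 17
y' = -17*0 + 17*(-1) = -17

(17, -17)


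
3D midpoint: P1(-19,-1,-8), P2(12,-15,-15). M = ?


Mx = (-19+12)/2 = -3.5000
My = (-1- 15)/2 = -8.0000
Mz = (-8- 15)/2 = -11.5000

M = (-3.5000, -8.0000, -11.5000)


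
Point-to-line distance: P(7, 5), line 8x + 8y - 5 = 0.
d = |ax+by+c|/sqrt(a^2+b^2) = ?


|8*7 + 8*5 - 5| = |91| = 91
sqrt(64 + 64) = sqrt(128) = 11.3137
d = 91/sqrt(128) = 8.0433

8.0433


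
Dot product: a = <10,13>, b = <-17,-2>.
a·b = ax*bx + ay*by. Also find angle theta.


a·b = 10*(-17) + 13*(-2) = -170 - 26 = -196
|a| = sqrt(100+169) = 16.4012
|b| = sqrt(289+4) = 17.1172
cos(theta) = -196/(sqrt(269)*sqrt(293)) = -196/sqrt(78817) = -0.698146
theta = arccos(-196/sqrt(78817)) = 134.2784 degrees

a·b = -196, theta = 134.2784 deg


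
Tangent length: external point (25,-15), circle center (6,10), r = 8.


d = sqrt((25-6)^2 + (-15-10)^2) = sqrt(361+625) = 31.4006
L = sqrt(986.0000 - 64) = sqrt(922.0000) = 30.3645

30.3645


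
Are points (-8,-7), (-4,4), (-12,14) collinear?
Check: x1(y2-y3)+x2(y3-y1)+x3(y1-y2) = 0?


-8*(4-14) - 4*(14+ 7) - 12*(-7-4)
= 80 - 84 + 132 = 128

No, not collinear (determinant = 128)


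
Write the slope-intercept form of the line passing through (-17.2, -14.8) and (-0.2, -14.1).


m = (0.7)/(17.0) = 0.0412
b = y1 - m*x1 = -14.8 - (0.7*(-17.2))/(17.0) = -14.8 + 0.7082 = -14.0918

y = 0.0412x - 14.0918


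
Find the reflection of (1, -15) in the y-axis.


Reflection rule for y-axis: (-x, y)
(1, -15) -> (-1, -15)

(-1, -15)


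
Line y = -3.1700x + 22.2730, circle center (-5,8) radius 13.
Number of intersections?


Substitute y = -3.1700x + 22.2730: (x+ 5)^2 + (-3.1700x+22.2730-8)^2 = 169
Expand to Ax^2 + Bx + C = 0, where b-k = 14.273
A = 1+m^2 = 11.0489
B = 2(m(b-k) - h) = 2(-3.1700*14.273 + 5) = -80.49082
C = h^2 + (b-k)^2 - r^2 = 25 + 203.718529 - 169 = 59.718529
disc = B^2-4AC = 6478.7721 - 2639.2962 = 3839.4759
disc > 0

2 intersection points


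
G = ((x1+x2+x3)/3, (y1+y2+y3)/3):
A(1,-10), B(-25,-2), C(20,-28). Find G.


Gx = (1- 25+20)/3 = -4/3 = -1.3333
Gy = (-10- 2- 28)/3 = -40/3 = -13.3333

G = (-1.3333, -13.3333)


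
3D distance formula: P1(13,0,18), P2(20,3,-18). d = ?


dx=7, dy=3, dz=-36
d = sqrt(49+9+1296) = sqrt(1354) = 36.7967

36.7967


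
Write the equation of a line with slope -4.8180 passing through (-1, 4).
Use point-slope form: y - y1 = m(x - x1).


y - 4 = -4.8180(x + 1)
y = -4.8180x + 4 + 4.8180*(-1)
y = -4.8180x - 0.8180

y = -4.8180x - 0.8180


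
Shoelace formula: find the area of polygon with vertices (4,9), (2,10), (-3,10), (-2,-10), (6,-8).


sum(xi*y_{i+1}) = 4*10 + 2*10 - 3*(-10) - 2*(-8) + 6*9 = 160
sum(yi*x_{i+1}) = 9*2 + 10*(-3) + 10*(-2) - 10*6 - 8*4 = -124
Area = |160 + 124|/2 = 284/2 = 142.0000

142.0000 sq units


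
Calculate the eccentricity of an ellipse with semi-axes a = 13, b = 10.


c = sqrt(169-100) = sqrt(69) = 8.3066
e = c/a = sqrt(69)/13 = 0.6390

e = 0.6390


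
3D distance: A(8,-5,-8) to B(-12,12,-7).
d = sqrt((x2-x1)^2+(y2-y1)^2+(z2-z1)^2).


dx=-20, dy=17, dz=1
d = sqrt(400+289+1) = sqrt(690) = 26.2679

26.2679


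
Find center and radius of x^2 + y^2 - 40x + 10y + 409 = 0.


h = -D/2 = 40/2 = 20
k = -E/2 = -10/2 = -5
r^2 = h^2 + k^2 - F = 400 + 25 - 409 = 16
r = 4

Center (20, -5), radius = 4


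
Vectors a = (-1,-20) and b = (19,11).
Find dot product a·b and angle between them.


a·b = -1*19 - 20*11 = -19 - 220 = -239
|a| = sqrt(1+400) = 20.0250
|b| = sqrt(361+121) = 21.9545
cos(theta) = -239/(sqrt(401)*sqrt(482)) = -239/sqrt(193282) = -0.543628
theta = arccos(-239/sqrt(193282)) = 122.9310 degrees

a·b = -239, theta = 122.9310 deg


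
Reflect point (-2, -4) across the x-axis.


Reflection rule for x-axis: (x, -y)
(-2, -4) -> (-2, 4)

(-2, 4)


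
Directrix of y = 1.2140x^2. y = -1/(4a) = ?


a = 1.2140
1/(4a) = 0.2059
directrix: y = -0.2059 = -0.2059

y = -0.2059


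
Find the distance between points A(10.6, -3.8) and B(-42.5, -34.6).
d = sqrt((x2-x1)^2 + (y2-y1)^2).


dx = -42.5 - 10.6 = -53.1
dy = -34.6 + 3.8 = -30.8
d = sqrt(2819.61 + 948.64) = sqrt(3768.25) = 61.3861

61.3861


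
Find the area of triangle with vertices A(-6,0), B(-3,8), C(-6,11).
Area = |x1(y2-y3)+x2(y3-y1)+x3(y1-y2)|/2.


-6*(8-11) = 18
-3*(11-0) = -33
-6*(0-8) = 48
sum = 33
Area = |33|/2 = 16.5000

16.5000 sq units


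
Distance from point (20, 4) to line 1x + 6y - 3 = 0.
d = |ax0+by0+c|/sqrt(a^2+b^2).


|1*20 + 6*4 - 3| = |41| = 41
sqrt(1 + 36) = sqrt(37) = 6.0828
d = 41/sqrt(37) = 6.7404

6.7404


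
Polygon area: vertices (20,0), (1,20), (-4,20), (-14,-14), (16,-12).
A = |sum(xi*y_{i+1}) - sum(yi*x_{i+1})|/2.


sum(xi*y_{i+1}) = 20*20 + 1*20 - 4*(-14) - 14*(-12) + 16*0 = 644
sum(yi*x_{i+1}) = 0*1 + 20*(-4) + 20*(-14) - 14*16 - 12*20 = -824
Area = |644 + 824|/2 = 1468/2 = 734.0000

734.0000 sq units


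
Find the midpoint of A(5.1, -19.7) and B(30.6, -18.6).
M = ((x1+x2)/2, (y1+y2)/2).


Mx = (5.1 + 30.6)/2 = 35.7/2 = 17.8500
My = (-19.7 - 18.6)/2 = -38.3/2 = -19.1500

(17.8500, -19.1500)


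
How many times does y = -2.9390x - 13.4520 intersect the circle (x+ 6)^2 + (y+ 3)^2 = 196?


Substitute y = -2.9390x - 13.4520: (x+ 6)^2 + (-2.9390x- 13.4520+ 3)^2 = 196
Expand to Ax^2 + Bx + C = 0, where b-k = -10.452
A = 1+m^2 = 9.637721
B = 2(m(b-k) - h) = 2(-2.9390*(-10.452) + 6) = 73.436856
C = h^2 + (b-k)^2 - r^2 = 36 + 109.244304 - 196 = -50.755696
disc = B^2-4AC = 5392.9718 + 1956.6769 = 7349.6487
disc > 0

2 intersection points


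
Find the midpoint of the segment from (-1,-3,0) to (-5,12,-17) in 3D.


Mx = (-1- 5)/2 = -3.0000
My = (-3+12)/2 = 4.5000
Mz = (0- 17)/2 = -8.5000

M = (-3.0000, 4.5000, -8.5000)


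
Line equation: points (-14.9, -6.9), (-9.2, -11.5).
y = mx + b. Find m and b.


m = (-4.6)/(5.7) = -0.8070
b = y1 - m*x1 = -6.9 - (-4.6*(-14.9))/(5.7) = -6.9 - 12.0246 = -18.9246

y = -0.8070x - 18.9246


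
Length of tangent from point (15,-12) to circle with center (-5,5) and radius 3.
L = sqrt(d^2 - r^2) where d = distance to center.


d = sqrt((15+ 5)^2 + (-12-5)^2) = sqrt(400+289) = 26.2488
L = sqrt(689.0000 - 9) = sqrt(680.0000) = 26.0768

26.0768


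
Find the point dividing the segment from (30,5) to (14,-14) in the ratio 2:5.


Px = (2*14 + 5*30)/7 = 178/7 = 25.4286
Py = (2*(-14) + 5*5)/7 = -3/7 = -0.4286

P = (25.4286, -0.4286)


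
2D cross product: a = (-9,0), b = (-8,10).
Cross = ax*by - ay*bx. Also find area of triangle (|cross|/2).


cross = -9*10 - 0*(-8) = -90 - 0 = -90
Triangle area = |-90|/2 = 90/2 = 45.0000

cross = -90, triangle area = 45.0000


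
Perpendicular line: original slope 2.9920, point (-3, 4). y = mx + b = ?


Perpendicular slope = -1/m1 = -1/2.9920 = -0.3342
b2 = y0 - m2*x0 = 4 - 3/2.9920 = 4 - 1.0027 = 2.9973

y = -0.3342x + 2.9973


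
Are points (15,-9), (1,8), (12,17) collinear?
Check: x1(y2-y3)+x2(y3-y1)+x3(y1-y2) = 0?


15*(8-17) + 1*(17+ 9) + 12*(-9-8)
= -135 + 26 - 204 = -313

No, not collinear (determinant = -313)


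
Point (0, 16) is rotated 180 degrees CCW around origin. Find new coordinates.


cos(180) = -1, sin(180) = 0
x' = 0*(-1) - 16*0 = 0
y' = 0*0 + 16*(-1) = -16

(0, -16)


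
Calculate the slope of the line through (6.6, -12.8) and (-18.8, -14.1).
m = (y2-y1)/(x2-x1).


dy = -14.1 + 12.8 = -1.3
dx = -18.8 - 6.6 = -25.4
m = -1.3/(-25.4) = 0.0512

m = 0.0512


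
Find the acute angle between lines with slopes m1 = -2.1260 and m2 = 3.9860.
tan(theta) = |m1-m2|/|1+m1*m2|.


m1-m2 = -6.112
1+m1*m2 = -7.474236
tan(theta) = |-6.112/(-7.474236)| = 0.817742
theta = arctan(|-6.112/(-7.474236)|) = 39.2743 degrees (acute angle)

39.2743 degrees


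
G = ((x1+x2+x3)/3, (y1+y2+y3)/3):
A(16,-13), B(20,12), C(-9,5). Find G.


Gx = (16+20- 9)/3 = 27/3 = 9.0000
Gy = (-13+12+5)/3 = 4/3 = 1.3333

G = (9.0000, 1.3333)


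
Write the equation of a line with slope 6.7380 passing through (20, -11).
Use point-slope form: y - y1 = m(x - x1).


y + 11 = 6.7380(x - 20)
y = 6.7380x - 11 - 6.7380*20
y = 6.7380x - 145.7600

y = 6.7380x - 145.7600


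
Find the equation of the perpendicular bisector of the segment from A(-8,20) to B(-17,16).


Midpoint = (-12.5, 18)
Slope of AB = dy/dx = -4/(-9) = 0.4444
Perp slope = -dx/dy = -9/4 = -2.2500
b = My - (perp slope)*Mx = 18 + (-9*(-12.5))/(-4) = 18 - 28.1250 = -10.1250

y = -2.2500x - 10.1250


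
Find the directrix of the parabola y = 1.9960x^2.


a = 1.9960
1/(4a) = 0.1253
directrix: y = -0.1253 = -0.1253

y = -0.1253


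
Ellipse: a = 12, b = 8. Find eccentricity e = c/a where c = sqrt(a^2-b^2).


c = sqrt(144-64) = sqrt(80) = 8.9443
e = c/a = sqrt(80)/12 = 0.7454

e = 0.7454


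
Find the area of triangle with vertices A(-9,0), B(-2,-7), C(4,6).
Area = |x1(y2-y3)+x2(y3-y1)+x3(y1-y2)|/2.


-9*(-7-6) = 117
-2*(6-0) = -12
4*(0+ 7) = 28
sum = 133
Area = |133|/2 = 66.5000

66.5000 sq units


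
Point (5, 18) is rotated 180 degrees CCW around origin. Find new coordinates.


cos(180) = -1, sin(180) = 0
x' = 5*(-1) - 18*0 = -5
y' = 5*0 + 18*(-1) = -18

(-5, -18)


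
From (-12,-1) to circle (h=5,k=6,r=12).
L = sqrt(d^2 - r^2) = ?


d = sqrt((-12-5)^2 + (-1-6)^2) = sqrt(289+49) = 18.3848
L = sqrt(338.0000 - 144) = sqrt(194.0000) = 13.9284

13.9284


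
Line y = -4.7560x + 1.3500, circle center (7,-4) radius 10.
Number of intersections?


Substitute y = -4.7560x + 1.3500: (x-7)^2 + (-4.7560x+1.3500+ 4)^2 = 100
Expand to Ax^2 + Bx + C = 0, where b-k = 5.35
A = 1+m^2 = 23.619536
B = 2(m(b-k) - h) = 2(-4.7560*5.35 - 7) = -64.8892
C = h^2 + (b-k)^2 - r^2 = 49 + 28.6225 - 100 = -22.3775
disc = B^2-4AC = 4210.6083 + 2114.1847 = 6324.7930
disc > 0

2 intersection points


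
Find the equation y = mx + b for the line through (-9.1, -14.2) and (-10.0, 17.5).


m = (31.7)/(-0.9) = -35.2222
b = y1 - m*x1 = -14.2 - (31.7*(-9.1))/(-0.9) = -14.2 - 320.5222 = -334.7222

y = -35.2222x - 334.7222


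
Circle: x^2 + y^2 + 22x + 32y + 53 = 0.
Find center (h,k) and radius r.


h = -D/2 = -22/2 = -11
k = -E/2 = -32/2 = -16
r^2 = h^2 + k^2 - F = 121 + 256 - 53 = 324
r = 18

Center (-11, -16), radius = 18


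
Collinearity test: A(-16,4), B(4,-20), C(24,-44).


-16*(-20+ 44) + 4*(-44-4) + 24*(4+ 20)
= -384 - 192 + 576 = 0

Yes, collinear (determinant = 0)


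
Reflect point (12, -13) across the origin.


Reflection rule for origin: (-x, -y)
(12, -13) -> (-12, 13)

(-12, 13)


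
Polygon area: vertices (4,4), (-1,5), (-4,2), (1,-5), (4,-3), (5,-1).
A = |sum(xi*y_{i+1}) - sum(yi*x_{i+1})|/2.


sum(xi*y_{i+1}) = 4*5 - 1*2 - 4*(-5) + 1*(-3) + 4*(-1) + 5*4 = 51
sum(yi*x_{i+1}) = 4*(-1) + 5*(-4) + 2*1 - 5*4 - 3*5 - 1*4 = -61
Area = |51 + 61|/2 = 112/2 = 56.0000

56.0000 sq units


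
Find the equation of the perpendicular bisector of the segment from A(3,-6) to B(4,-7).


Midpoint = (3.5, -6.5)
Slope of AB = dy/dx = -1/1 = -1.0000
Perp slope = -dx/dy = 1/1 = 1.0000
b = My - (perp slope)*Mx = -6.5 + (1*3.5)/(-1) = -6.5 - 3.5000 = -10.0000

y = 1.0000x - 10.0000


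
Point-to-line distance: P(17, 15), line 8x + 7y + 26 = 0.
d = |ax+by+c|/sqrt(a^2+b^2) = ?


|8*17 + 7*15 + 26| = |267| = 267
sqrt(64 + 49) = sqrt(113) = 10.6301
d = 267/sqrt(113) = 25.1172

25.1172


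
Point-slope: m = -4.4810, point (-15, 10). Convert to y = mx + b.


y - 10 = -4.4810(x + 15)
y = -4.4810x + 10 + 4.4810*(-15)
y = -4.4810x - 57.2150

y = -4.4810x - 57.2150


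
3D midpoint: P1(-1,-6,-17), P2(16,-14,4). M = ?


Mx = (-1+16)/2 = 7.5000
My = (-6- 14)/2 = -10.0000
Mz = (-17+4)/2 = -6.5000

M = (7.5000, -10.0000, -6.5000)


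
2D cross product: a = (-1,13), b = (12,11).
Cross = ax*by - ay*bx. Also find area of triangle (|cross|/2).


cross = -1*11 - 13*12 = -11 - 156 = -167
Triangle area = |-167|/2 = 167/2 = 83.5000

cross = -167, triangle area = 83.5000


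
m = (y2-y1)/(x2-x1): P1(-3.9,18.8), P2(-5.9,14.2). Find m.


dy = 14.2 - 18.8 = -4.6
dx = -5.9 + 3.9 = -2
m = -4.6/(-2) = 2.3000

m = 2.3000


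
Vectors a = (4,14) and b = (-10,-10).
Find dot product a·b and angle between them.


a·b = 4*(-10) + 14*(-10) = -40 - 140 = -180
|a| = sqrt(16+196) = 14.5602
|b| = sqrt(100+100) = 14.1421
cos(theta) = -180/(sqrt(212)*sqrt(200)) = -180/sqrt(42400) = -0.874157
theta = arccos(-180/sqrt(42400)) = 150.9454 degrees

a·b = -180, theta = 150.9454 deg


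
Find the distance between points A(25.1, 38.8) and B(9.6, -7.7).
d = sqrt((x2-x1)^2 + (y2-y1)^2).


dx = 9.6 - 25.1 = -15.5
dy = -7.7 - 38.8 = -46.5
d = sqrt(240.25 + 2162.25) = sqrt(2402.5) = 49.0153

49.0153


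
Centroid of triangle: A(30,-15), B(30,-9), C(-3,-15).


Gx = (30+30- 3)/3 = 57/3 = 19.0000
Gy = (-15- 9- 15)/3 = -39/3 = -13.0000

G = (19.0000, -13.0000)


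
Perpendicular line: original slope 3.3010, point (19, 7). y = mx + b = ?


Perpendicular slope = -1/m1 = -1/3.3010 = -0.3029
b2 = y0 - m2*x0 = 7 + 19/3.3010 = 7 + 5.7558 = 12.7558

y = -0.3029x + 12.7558


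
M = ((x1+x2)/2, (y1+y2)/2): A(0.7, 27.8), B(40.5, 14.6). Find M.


Mx = (0.7 + 40.5)/2 = 41.2/2 = 20.6000
My = (27.8 + 14.6)/2 = 42.4/2 = 21.2000

(20.6000, 21.2000)


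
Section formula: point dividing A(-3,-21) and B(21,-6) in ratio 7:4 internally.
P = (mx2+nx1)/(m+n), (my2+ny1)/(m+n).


Px = (7*21 + 4*(-3))/11 = 135/11 = 12.2727
Py = (7*(-6) + 4*(-21))/11 = -126/11 = -11.4545

P = (12.2727, -11.4545)


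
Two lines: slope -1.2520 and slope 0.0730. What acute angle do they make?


m1-m2 = -1.325
1+m1*m2 = 0.908604
tan(theta) = |-1.325/0.908604| = 1.458281
theta = arctan(|-1.325/0.908604|) = 55.5601 degrees (acute angle)

55.5601 degrees


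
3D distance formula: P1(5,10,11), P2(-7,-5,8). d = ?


dx=-12, dy=-15, dz=-3
d = sqrt(144+225+9) = sqrt(378) = 19.4422

19.4422


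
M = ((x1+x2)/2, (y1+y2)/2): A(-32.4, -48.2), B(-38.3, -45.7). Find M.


Mx = (-32.4 - 38.3)/2 = -70.7/2 = -35.3500
My = (-48.2 - 45.7)/2 = -93.9/2 = -46.9500

(-35.3500, -46.9500)


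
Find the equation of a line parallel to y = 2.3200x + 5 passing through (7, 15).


Parallel lines have equal slopes.
m2 = 2.3200
b2 = 15 - 2.3200*7 = -1.2400

y = 2.3200x - 1.2400


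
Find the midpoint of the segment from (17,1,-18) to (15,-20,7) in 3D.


Mx = (17+15)/2 = 16.0000
My = (1- 20)/2 = -9.5000
Mz = (-18+7)/2 = -5.5000

M = (16.0000, -9.5000, -5.5000)


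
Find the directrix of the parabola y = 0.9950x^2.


a = 0.9950
1/(4a) = 0.2513
directrix: y = -0.2513 = -0.2513

y = -0.2513


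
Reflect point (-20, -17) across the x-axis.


Reflection rule for x-axis: (x, -y)
(-20, -17) -> (-20, 17)

(-20, 17)


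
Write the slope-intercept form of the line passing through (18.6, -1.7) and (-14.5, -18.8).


m = (-17.1)/(-33.1) = 0.5166
b = y1 - m*x1 = -1.7 - (-17.1*18.6)/(-33.1) = -1.7 - 9.6091 = -11.3091

y = 0.5166x - 11.3091


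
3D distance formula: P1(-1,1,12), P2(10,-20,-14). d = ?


dx=11, dy=-21, dz=-26
d = sqrt(121+441+676) = sqrt(1238) = 35.1852

35.1852


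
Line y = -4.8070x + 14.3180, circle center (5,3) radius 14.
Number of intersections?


Substitute y = -4.8070x + 14.3180: (x-5)^2 + (-4.8070x+14.3180-3)^2 = 196
Expand to Ax^2 + Bx + C = 0, where b-k = 11.318
A = 1+m^2 = 24.107249
B = 2(m(b-k) - h) = 2(-4.8070*11.318 - 5) = -118.811252
C = h^2 + (b-k)^2 - r^2 = 25 + 128.097124 - 196 = -42.902876
disc = B^2-4AC = 14116.1136 + 4137.0813 = 18253.1949
disc > 0

2 intersection points


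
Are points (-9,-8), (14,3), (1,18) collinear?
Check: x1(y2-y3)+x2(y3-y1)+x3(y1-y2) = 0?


-9*(3-18) + 14*(18+ 8) + 1*(-8-3)
= 135 + 364 - 11 = 488

No, not collinear (determinant = 488)


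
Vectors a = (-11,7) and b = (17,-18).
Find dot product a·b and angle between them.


a·b = -11*17 + 7*(-18) = -187 - 126 = -313
|a| = sqrt(121+49) = 13.0384
|b| = sqrt(289+324) = 24.7588
cos(theta) = -313/(sqrt(170)*sqrt(613)) = -313/sqrt(104210) = -0.969593
theta = arccos(-313/sqrt(104210)) = 165.8346 degrees

a·b = -313, theta = 165.8346 deg


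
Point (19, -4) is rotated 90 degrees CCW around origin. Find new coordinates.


cos(90) = 0, sin(90) = 1
x' = 19*0 + 4*1 = 4
y' = 19*1 - 4*0 = 19

(4, 19)


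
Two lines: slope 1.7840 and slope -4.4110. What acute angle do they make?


m1-m2 = 6.195
1+m1*m2 = -6.869224
tan(theta) = |6.195/(-6.869224)| = 0.901849
theta = arctan(|6.195/(-6.869224)|) = 42.0457 degrees (acute angle)

42.0457 degrees


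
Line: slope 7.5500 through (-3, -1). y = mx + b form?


y + 1 = 7.5500(x + 3)
y = 7.5500x - 1 - 7.5500*(-3)
y = 7.5500x + 21.6500

y = 7.5500x + 21.6500


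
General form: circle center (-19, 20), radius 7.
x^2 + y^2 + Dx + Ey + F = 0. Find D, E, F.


(x+ 19)^2 + (y-20)^2 = 7^2
D = -2h = 38, E = -2k = -40
F = h^2+k^2-r^2 = 361+400-49 = 712

D = 38, E = -40, F = 712


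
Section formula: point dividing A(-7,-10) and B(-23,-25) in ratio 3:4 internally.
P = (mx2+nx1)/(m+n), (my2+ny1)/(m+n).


Px = (3*(-23) + 4*(-7))/7 = -97/7 = -13.8571
Py = (3*(-25) + 4*(-10))/7 = -115/7 = -16.4286

P = (-13.8571, -16.4286)
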